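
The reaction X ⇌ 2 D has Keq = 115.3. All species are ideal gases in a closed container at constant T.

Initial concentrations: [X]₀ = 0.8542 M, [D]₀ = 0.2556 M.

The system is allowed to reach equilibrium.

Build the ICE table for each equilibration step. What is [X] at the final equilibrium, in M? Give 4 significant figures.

[X]_eq = 0.03135 M

Q₀ = 0.07648 vs Keq = 115.3 ⇒ Q<K, forward
Step 1:
                  X         D
  I          0.8542    0.2556
  C         -0.8228     1.646
  E         0.03135     1.901
  solve Keq expr → x = 0.8228; check Q = 115.3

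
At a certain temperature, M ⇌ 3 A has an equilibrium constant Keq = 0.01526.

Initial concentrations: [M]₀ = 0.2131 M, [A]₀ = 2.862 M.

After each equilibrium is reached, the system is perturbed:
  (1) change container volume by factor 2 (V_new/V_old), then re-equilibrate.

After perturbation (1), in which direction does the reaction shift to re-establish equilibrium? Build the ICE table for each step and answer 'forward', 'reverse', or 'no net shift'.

Direction: forward

Q₀ = 110 vs Keq = 0.01526 ⇒ Q>K, reverse
Step 1:
                   M          A
  init        0.2131      2.862
  Δ           0.8691     -2.607
  eq           1.082     0.2547
  solve Keq expr → x = -0.8691; check Q = 0.01526
Then change container volume by factor 2 (V_new/V_old).
Step 2:
                   M          A
  init        0.5411     0.1273
  Δ         -0.02392    0.07177
  eq          0.5172     0.1991
  solve Keq expr → x = 0.02392; check Q = 0.01526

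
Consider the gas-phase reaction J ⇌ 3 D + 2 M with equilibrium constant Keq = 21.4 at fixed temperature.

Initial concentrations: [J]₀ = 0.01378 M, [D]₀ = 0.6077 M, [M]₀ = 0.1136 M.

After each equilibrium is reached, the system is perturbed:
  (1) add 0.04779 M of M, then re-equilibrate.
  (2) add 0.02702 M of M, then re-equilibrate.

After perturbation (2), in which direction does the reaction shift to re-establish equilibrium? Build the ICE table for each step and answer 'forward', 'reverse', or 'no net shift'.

Direction: reverse

Q₀ = 0.2102 vs Keq = 21.4 ⇒ Q<K, forward
Step 1:
                    J           D           M
  init        0.01378      0.6077      0.1136
  Δ          -0.01353     0.04058     0.02706
  eq       2.5188e-04      0.6483      0.1407
  solve Keq expr → x = 0.01353; check Q = 21.4
Then add 0.04779 M of M.
Step 2:
                    J           D           M
  init     2.5188e-04      0.6483      0.1884
  Δ        1.9712e-04 -5.9136e-04 -3.9424e-04
  eq       4.4900e-04      0.6477      0.1881
  solve Keq expr → x = -1.9712e-04; check Q = 21.4
Then add 0.02702 M of M.
Step 3:
                    J           D           M
  init     4.4900e-04      0.6477      0.2151
  Δ        1.3571e-04 -4.0714e-04 -2.7143e-04
  eq       5.8472e-04      0.6473      0.2148
  solve Keq expr → x = -1.3571e-04; check Q = 21.4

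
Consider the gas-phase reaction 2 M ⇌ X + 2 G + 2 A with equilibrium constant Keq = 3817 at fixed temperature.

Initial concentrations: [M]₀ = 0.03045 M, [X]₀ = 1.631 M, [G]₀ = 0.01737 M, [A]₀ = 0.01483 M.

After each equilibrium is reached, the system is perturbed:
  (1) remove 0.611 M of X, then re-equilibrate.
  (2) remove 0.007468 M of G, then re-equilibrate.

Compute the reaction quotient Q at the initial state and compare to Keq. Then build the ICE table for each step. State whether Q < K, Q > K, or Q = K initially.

Q₀ = 1.1672e-04; Q < K (proceeds forward)

Q₀ = 1.1672e-04 vs Keq = 3817 ⇒ Q<K, forward
Step 1:
                   M          X          G          A
  Initial    0.03045      1.631    0.01737    0.01483
  Change    -0.03041     0.0152    0.03041    0.03041
  Equil   4.4881e-05      1.646    0.04778    0.04524
  solve Keq expr → x = 0.0152; check Q = 3817
Then remove 0.611 M of X.
Step 2:
                   M          X          G          A
  Initial 4.4881e-05      1.035    0.04778    0.04524
  Change  -9.2762e-06 4.6381e-06 9.2762e-06 9.2762e-06
  Equil   3.5604e-05      1.035    0.04778    0.04524
  solve Keq expr → x = 4.6381e-06; check Q = 3817
Then remove 0.007468 M of G.
Step 3:
                   M          X          G          A
  Initial 3.5604e-05      1.035    0.04032    0.04524
  Change  -5.5566e-06 2.7783e-06 5.5566e-06 5.5566e-06
  Equil   3.0048e-05      1.035    0.04032    0.04525
  solve Keq expr → x = 2.7783e-06; check Q = 3817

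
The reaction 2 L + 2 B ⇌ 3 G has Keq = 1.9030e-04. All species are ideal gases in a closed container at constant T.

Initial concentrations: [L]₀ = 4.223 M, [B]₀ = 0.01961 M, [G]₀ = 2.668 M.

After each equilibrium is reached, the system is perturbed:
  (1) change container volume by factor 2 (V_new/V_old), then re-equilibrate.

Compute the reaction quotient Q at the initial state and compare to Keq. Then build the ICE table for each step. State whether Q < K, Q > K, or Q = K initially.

Q₀ = 2769; Q > K (proceeds reverse)

Q₀ = 2769 vs Keq = 1.9030e-04 ⇒ Q>K, reverse
Step 1:
                    L           B           G
  init          4.223     0.01961       2.668
  Δ             1.607       1.607       -2.41
  eq             5.83       1.626      0.2577
  solve Keq expr → x = -0.8034; check Q = 1.9030e-04
Then change container volume by factor 2 (V_new/V_old).
Step 2:
                    L           B           G
  init          2.915      0.8132      0.1288
  Δ           0.01654     0.01654    -0.02481
  eq            2.931      0.8298       0.104
  solve Keq expr → x = -0.008269; check Q = 1.9030e-04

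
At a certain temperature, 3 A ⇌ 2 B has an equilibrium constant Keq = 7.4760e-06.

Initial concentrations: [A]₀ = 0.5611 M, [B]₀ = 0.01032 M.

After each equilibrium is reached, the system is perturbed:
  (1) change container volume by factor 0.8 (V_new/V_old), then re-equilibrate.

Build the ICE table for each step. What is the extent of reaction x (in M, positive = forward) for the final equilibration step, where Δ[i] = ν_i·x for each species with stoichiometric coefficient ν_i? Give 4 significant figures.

Q₀ = 6.0289e-04 vs Keq = 7.4760e-06 ⇒ Q>K, reverse
Step 1:
                   A          B
  Initial     0.5611    0.01032
  Change     0.01369  -0.009128
  Equil       0.5748   0.001192
  solve Keq expr → x = -0.004564; check Q = 7.4760e-06
Then change container volume by factor 0.8 (V_new/V_old).
Step 2:
                   A          B
  Initial     0.7185   0.001489
  Change  -2.6233e-04 1.7489e-04
  Equil       0.7182   0.001664
  solve Keq expr → x = 8.7444e-05; check Q = 7.4760e-06

x = 8.7444e-05 M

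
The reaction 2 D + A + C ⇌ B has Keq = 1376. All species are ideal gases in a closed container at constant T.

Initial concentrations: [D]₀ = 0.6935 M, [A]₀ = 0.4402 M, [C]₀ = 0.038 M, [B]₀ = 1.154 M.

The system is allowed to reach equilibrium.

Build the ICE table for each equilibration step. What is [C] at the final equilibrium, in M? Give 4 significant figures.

Q₀ = 143.4 vs Keq = 1376 ⇒ Q<K, forward
Step 1:
                  D         A         C         B
  init       0.6935    0.4402     0.038     1.154
  Δ        -0.06528  -0.03264  -0.03264   0.03264
  eq         0.6282    0.4076  0.005361     1.187
  solve Keq expr → x = 0.03264; check Q = 1376

[C]_eq = 0.005361 M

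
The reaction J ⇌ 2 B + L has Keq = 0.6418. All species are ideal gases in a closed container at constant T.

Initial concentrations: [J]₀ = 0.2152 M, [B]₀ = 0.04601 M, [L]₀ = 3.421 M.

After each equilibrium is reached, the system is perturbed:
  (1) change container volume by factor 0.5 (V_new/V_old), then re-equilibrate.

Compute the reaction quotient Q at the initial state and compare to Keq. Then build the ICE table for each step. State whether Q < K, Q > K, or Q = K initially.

Q₀ = 0.03365 vs Keq = 0.6418 ⇒ Q<K, forward
Step 1:
                   J          B          L
  Initial     0.2152    0.04601      3.421
  Change    -0.06122     0.1224    0.06122
  Equil        0.154     0.1685      3.482
  solve Keq expr → x = 0.06122; check Q = 0.6418
Then change container volume by factor 0.5 (V_new/V_old).
Step 2:
                   J          B          L
  Initial      0.308     0.3369      6.964
  Change     0.07413    -0.1483   -0.07413
  Equil       0.3821     0.1887       6.89
  solve Keq expr → x = -0.07413; check Q = 0.6418

Q₀ = 0.03365; Q < K (proceeds forward)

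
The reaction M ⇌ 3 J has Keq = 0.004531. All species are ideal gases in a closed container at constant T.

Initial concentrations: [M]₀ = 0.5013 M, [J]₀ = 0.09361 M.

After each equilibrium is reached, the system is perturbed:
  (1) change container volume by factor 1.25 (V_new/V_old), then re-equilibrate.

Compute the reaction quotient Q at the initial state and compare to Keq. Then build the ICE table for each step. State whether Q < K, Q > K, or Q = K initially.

Q₀ = 0.001636; Q < K (proceeds forward)

Q₀ = 0.001636 vs Keq = 0.004531 ⇒ Q<K, forward
Step 1:
                    M           J
  Initial      0.5013     0.09361
  Change     -0.01225     0.03676
  Equil         0.489      0.1304
  solve Keq expr → x = 0.01225; check Q = 0.004531
Then change container volume by factor 1.25 (V_new/V_old).
Step 2:
                    M           J
  Initial      0.3912      0.1043
  Change     -0.00539     0.01617
  Equil        0.3858      0.1205
  solve Keq expr → x = 0.00539; check Q = 0.004531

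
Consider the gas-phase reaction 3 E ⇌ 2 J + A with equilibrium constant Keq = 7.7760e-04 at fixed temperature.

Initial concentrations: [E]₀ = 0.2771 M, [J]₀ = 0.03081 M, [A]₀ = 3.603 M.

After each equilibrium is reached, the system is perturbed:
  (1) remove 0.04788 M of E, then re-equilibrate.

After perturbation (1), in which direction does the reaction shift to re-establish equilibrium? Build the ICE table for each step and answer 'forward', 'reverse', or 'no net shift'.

Direction: reverse

Q₀ = 0.1607 vs Keq = 7.7760e-04 ⇒ Q>K, reverse
Step 1:
                  E         J         A
  Initial    0.2771   0.03081     3.603
  Change    0.04223  -0.02815  -0.01408
  Equil      0.3193  0.002656     3.589
  solve Keq expr → x = -0.01408; check Q = 7.7760e-04
Then remove 0.04788 M of E.
Step 2:
                  E         J         A
  Initial    0.2715  0.002656     3.589
  Change  8.4687e-04 -5.6458e-04 -2.8229e-04
  Equil      0.2723  0.002092     3.589
  solve Keq expr → x = -2.8229e-04; check Q = 7.7760e-04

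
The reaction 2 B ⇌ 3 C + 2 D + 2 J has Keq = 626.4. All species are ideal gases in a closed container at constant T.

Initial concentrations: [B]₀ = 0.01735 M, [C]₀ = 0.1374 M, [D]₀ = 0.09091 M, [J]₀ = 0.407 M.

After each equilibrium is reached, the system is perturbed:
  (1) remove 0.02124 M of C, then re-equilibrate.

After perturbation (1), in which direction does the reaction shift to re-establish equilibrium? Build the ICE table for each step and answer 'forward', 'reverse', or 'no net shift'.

Q₀ = 0.0118 vs Keq = 626.4 ⇒ Q<K, forward
Step 1:
                   B          C          D          J
  Initial    0.01735     0.1374    0.09091      0.407
  Change    -0.01723    0.02584    0.01723    0.01723
  Equil   1.2090e-04     0.1632     0.1081     0.4242
  solve Keq expr → x = 0.008615; check Q = 626.4
Then remove 0.02124 M of C.
Step 2:
                   B          C          D          J
  Initial 1.2090e-04      0.142     0.1081     0.4242
  Change  -2.2749e-05 3.4123e-05 2.2749e-05 2.2749e-05
  Equil   9.8147e-05      0.142     0.1082     0.4243
  solve Keq expr → x = 1.1374e-05; check Q = 626.4

Direction: forward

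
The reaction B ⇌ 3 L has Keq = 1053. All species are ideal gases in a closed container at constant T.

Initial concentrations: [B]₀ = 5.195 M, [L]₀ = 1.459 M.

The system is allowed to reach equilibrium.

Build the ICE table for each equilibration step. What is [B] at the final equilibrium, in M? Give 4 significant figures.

[B]_eq = 1.663 M

Q₀ = 0.5978 vs Keq = 1053 ⇒ Q<K, forward
Step 1:
                    B           L
  Initial       5.195       1.459
  Change       -3.532        10.6
  Equil         1.663       12.05
  solve Keq expr → x = 3.532; check Q = 1053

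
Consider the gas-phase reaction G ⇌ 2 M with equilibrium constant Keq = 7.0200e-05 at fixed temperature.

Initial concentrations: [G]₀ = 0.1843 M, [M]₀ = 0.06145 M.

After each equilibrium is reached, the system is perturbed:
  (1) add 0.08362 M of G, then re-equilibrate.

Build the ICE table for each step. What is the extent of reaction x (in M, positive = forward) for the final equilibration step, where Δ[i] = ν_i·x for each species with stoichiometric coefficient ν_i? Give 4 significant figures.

x = 3.4677e-04 M

Q₀ = 0.02049 vs Keq = 7.0200e-05 ⇒ Q>K, reverse
Step 1:
                    G           M
  Initial      0.1843     0.06145
  Change      0.02879    -0.05758
  Equil        0.2131    0.003868
  solve Keq expr → x = -0.02879; check Q = 7.0200e-05
Then add 0.08362 M of G.
Step 2:
                    G           M
  Initial      0.2967    0.003868
  Change  -3.4677e-04  6.9354e-04
  Equil        0.2964    0.004561
  solve Keq expr → x = 3.4677e-04; check Q = 7.0200e-05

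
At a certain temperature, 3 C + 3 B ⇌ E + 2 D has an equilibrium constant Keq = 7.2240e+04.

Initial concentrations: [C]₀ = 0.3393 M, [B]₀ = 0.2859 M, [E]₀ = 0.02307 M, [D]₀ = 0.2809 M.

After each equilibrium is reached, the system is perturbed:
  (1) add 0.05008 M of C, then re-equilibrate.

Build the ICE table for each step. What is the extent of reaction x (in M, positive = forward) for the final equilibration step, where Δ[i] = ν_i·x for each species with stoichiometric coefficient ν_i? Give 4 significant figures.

x = 0.004381 M

Q₀ = 1.994 vs Keq = 7.2240e+04 ⇒ Q<K, forward
Step 1:
                  C         B         E         D
  init       0.3393    0.2859   0.02307    0.2809
  Δ         -0.2285   -0.2285   0.07616    0.1523
  eq         0.1108   0.05743   0.09923    0.4332
  solve Keq expr → x = 0.07616; check Q = 7.2240e+04
Then add 0.05008 M of C.
Step 2:
                  C         B         E         D
  init       0.1609   0.05743   0.09923    0.4332
  Δ        -0.01314  -0.01314  0.004381  0.008762
  eq         0.1478   0.04428    0.1036     0.442
  solve Keq expr → x = 0.004381; check Q = 7.2240e+04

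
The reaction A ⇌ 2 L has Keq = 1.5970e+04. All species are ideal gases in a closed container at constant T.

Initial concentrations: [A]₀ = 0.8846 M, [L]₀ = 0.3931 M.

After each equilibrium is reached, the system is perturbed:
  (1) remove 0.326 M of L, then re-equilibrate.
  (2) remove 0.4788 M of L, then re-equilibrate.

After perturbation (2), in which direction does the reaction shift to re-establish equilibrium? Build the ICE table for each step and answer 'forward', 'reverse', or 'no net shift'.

Direction: forward

Q₀ = 0.1747 vs Keq = 1.5970e+04 ⇒ Q<K, forward
Step 1:
                    A           L
  init         0.8846      0.3931
  Δ           -0.8843       1.769
  eq       2.9261e-04       2.162
  solve Keq expr → x = 0.8843; check Q = 1.5970e+04
Then remove 0.326 M of L.
Step 2:
                    A           L
  init     2.9261e-04       1.836
  Δ       -8.1563e-05  1.6313e-04
  eq       2.1105e-04       1.836
  solve Keq expr → x = 8.1563e-05; check Q = 1.5970e+04
Then remove 0.4788 M of L.
Step 3:
                    A           L
  init     2.1105e-04       1.357
  Δ       -9.5696e-05  1.9139e-04
  eq       1.1535e-04       1.357
  solve Keq expr → x = 9.5696e-05; check Q = 1.5970e+04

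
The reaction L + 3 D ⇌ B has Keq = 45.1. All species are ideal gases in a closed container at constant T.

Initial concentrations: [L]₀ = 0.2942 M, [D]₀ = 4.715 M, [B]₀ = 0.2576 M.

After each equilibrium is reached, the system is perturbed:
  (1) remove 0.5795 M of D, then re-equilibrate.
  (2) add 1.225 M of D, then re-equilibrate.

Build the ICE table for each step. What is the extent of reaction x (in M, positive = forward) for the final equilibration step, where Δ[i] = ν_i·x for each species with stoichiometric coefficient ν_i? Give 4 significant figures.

Q₀ = 0.008353 vs Keq = 45.1 ⇒ Q<K, forward
Step 1:
                    L           D           B
  Initial      0.2942       4.715      0.2576
  Change       -0.294     -0.8819       0.294
  Equil    2.1717e-04       3.833      0.5516
  solve Keq expr → x = 0.294; check Q = 45.1
Then remove 0.5795 M of D.
Step 2:
                    L           D           B
  Initial  2.1717e-04       3.254      0.5516
  Change   1.3771e-04  4.1314e-04 -1.3771e-04
  Equil    3.5488e-04       3.254      0.5514
  solve Keq expr → x = -1.3771e-04; check Q = 45.1
Then add 1.225 M of D.
Step 3:
                    L           D           B
  Initial  3.5488e-04       4.479      0.5514
  Change  -2.1869e-04 -6.5607e-04  2.1869e-04
  Equil    1.3619e-04       4.478      0.5517
  solve Keq expr → x = 2.1869e-04; check Q = 45.1

x = 2.1869e-04 M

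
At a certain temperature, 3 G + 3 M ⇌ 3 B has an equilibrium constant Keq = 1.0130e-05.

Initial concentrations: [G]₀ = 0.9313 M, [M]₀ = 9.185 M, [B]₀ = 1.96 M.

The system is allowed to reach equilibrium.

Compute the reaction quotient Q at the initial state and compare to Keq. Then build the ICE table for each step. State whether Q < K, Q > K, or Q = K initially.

Q₀ = 0.01203; Q > K (proceeds reverse)

Q₀ = 0.01203 vs Keq = 1.0130e-05 ⇒ Q>K, reverse
Step 1:
                  G         M         B
  I          0.9313     9.185      1.96
  C            1.42      1.42     -1.42
  E           2.352     10.61    0.5396
  solve Keq expr → x = -0.4735; check Q = 1.0130e-05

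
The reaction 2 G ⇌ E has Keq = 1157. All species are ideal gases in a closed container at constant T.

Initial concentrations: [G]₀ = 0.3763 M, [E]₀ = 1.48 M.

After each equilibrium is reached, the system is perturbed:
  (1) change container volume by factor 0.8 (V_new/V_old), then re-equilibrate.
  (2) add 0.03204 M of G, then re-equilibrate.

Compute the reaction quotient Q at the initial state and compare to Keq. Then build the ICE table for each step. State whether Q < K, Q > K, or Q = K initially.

Q₀ = 10.45; Q < K (proceeds forward)

Q₀ = 10.45 vs Keq = 1157 ⇒ Q<K, forward
Step 1:
                    G           E
  init         0.3763        1.48
  Δ           -0.3385      0.1693
  eq          0.03776       1.649
  solve Keq expr → x = 0.1693; check Q = 1157
Then change container volume by factor 0.8 (V_new/V_old).
Step 2:
                    G           E
  init        0.04719       2.062
  Δ         -0.004957    0.002479
  eq          0.04224       2.064
  solve Keq expr → x = 0.002479; check Q = 1157
Then add 0.03204 M of G.
Step 3:
                    G           E
  init        0.07428       2.064
  Δ          -0.03188     0.01594
  eq           0.0424        2.08
  solve Keq expr → x = 0.01594; check Q = 1157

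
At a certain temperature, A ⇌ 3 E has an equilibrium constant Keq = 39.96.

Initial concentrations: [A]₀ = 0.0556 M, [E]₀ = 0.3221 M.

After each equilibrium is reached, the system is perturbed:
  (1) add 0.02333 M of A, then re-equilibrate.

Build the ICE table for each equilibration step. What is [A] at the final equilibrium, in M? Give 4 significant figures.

[A]_eq = 0.004087 M

Q₀ = 0.601 vs Keq = 39.96 ⇒ Q<K, forward
Step 1:
                    A           E
  I            0.0556      0.3221
  C          -0.05282      0.1585
  E          0.002777      0.4806
  solve Keq expr → x = 0.05282; check Q = 39.96
Then add 0.02333 M of A.
Step 2:
                    A           E
  I           0.02611      0.4806
  C          -0.02202     0.06606
  E          0.004087      0.5466
  solve Keq expr → x = 0.02202; check Q = 39.96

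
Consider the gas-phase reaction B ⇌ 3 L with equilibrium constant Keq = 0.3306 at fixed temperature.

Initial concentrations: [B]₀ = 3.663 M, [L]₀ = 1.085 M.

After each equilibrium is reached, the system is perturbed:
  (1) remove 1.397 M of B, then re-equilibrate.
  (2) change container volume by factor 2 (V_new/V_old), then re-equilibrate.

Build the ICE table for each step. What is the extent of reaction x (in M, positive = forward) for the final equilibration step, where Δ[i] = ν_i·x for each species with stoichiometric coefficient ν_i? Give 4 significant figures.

x = 0.08368 M

Q₀ = 0.3487 vs Keq = 0.3306 ⇒ Q>K, reverse
Step 1:
                    B           L
  init          3.663       1.085
  Δ           0.00617    -0.01851
  eq            3.669       1.066
  solve Keq expr → x = -0.00617; check Q = 0.3306
Then remove 1.397 M of B.
Step 2:
                    B           L
  init          2.272       1.066
  Δ           0.05027     -0.1508
  eq            2.322      0.9157
  solve Keq expr → x = -0.05027; check Q = 0.3306
Then change container volume by factor 2 (V_new/V_old).
Step 3:
                    B           L
  init          1.161      0.4578
  Δ          -0.08368       0.251
  eq            1.078      0.7089
  solve Keq expr → x = 0.08368; check Q = 0.3306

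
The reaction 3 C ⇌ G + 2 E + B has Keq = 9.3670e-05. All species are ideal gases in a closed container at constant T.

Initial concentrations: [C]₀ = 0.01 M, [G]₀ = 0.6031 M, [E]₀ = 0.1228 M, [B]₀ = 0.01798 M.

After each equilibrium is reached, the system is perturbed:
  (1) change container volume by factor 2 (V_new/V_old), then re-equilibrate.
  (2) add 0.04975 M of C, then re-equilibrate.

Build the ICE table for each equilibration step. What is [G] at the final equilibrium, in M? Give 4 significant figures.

[G]_eq = 0.2927 M

Q₀ = 163.5 vs Keq = 9.3670e-05 ⇒ Q>K, reverse
Step 1:
                  C         G         E         B
  init         0.01    0.6031    0.1228   0.01798
  Δ         0.05392  -0.01797  -0.03595  -0.01797
  eq        0.06392    0.5851   0.08685 5.5434e-06
  solve Keq expr → x = -0.01797; check Q = 9.3670e-05
Then change container volume by factor 2 (V_new/V_old).
Step 2:
                  C         G         E         B
  init      0.03196    0.2926   0.04343 2.7717e-06
  Δ       -8.2978e-06 2.7659e-06 5.5319e-06 2.7659e-06
  eq        0.03195    0.2926   0.04343 5.5377e-06
  solve Keq expr → x = 2.7659e-06; check Q = 9.3670e-05
Then add 0.04975 M of C.
Step 3:
                  C         G         E         B
  init       0.0817    0.2926   0.04343 5.5377e-06
  Δ       -2.5628e-04 8.5426e-05 1.7085e-04 8.5426e-05
  eq        0.08145    0.2927    0.0436 9.0963e-05
  solve Keq expr → x = 8.5426e-05; check Q = 9.3670e-05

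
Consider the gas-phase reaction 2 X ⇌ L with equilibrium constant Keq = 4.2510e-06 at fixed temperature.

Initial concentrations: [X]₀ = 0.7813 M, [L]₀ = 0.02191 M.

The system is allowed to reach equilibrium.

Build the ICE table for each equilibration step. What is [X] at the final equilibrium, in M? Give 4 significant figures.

[X]_eq = 0.8251 M

Q₀ = 0.03589 vs Keq = 4.2510e-06 ⇒ Q>K, reverse
Step 1:
                    X           L
  Initial      0.7813     0.02191
  Change      0.04381    -0.02191
  Equil        0.8251  2.8941e-06
  solve Keq expr → x = -0.02191; check Q = 4.2510e-06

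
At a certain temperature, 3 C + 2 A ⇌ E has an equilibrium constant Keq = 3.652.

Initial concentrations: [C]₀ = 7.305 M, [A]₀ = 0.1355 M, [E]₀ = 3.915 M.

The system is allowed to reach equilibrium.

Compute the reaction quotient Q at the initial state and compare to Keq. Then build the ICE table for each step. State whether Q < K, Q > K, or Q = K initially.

Q₀ = 0.547; Q < K (proceeds forward)

Q₀ = 0.547 vs Keq = 3.652 ⇒ Q<K, forward
Step 1:
                  C         A         E
  Initial     7.305    0.1355     3.915
  Change    -0.1222  -0.08144   0.04072
  Equil       7.183   0.05406     3.956
  solve Keq expr → x = 0.04072; check Q = 3.652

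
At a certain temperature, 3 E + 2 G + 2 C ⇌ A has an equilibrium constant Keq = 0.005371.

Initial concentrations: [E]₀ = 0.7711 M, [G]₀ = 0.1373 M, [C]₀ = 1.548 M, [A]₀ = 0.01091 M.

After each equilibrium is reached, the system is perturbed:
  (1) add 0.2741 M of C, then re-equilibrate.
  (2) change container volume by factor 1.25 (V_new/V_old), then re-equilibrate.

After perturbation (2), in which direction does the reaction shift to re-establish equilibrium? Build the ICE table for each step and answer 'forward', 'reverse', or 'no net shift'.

Q₀ = 0.5268 vs Keq = 0.005371 ⇒ Q>K, reverse
Step 1:
                   E          G          C          A
  init        0.7711     0.1373      1.548    0.01091
  Δ          0.03221    0.02147    0.02147   -0.01074
  eq          0.8033     0.1588      1.569 1.7289e-04
  solve Keq expr → x = -0.01074; check Q = 0.005371
Then add 0.2741 M of C.
Step 2:
                   E          G          C          A
  init        0.8033     0.1588      1.844 1.7289e-04
  Δ       -1.9519e-04 -1.3013e-04 -1.3013e-04 6.5065e-05
  eq          0.8031     0.1586      1.843 2.3796e-04
  solve Keq expr → x = 6.5065e-05; check Q = 0.005371
Then change container volume by factor 1.25 (V_new/V_old).
Step 3:
                   E          G          C          A
  init        0.6425     0.1269      1.475 1.9037e-04
  Δ       4.2037e-04 2.8025e-04 2.8025e-04 -1.4012e-04
  eq          0.6429     0.1272      1.475 5.0241e-05
  solve Keq expr → x = -1.4012e-04; check Q = 0.005371

Direction: reverse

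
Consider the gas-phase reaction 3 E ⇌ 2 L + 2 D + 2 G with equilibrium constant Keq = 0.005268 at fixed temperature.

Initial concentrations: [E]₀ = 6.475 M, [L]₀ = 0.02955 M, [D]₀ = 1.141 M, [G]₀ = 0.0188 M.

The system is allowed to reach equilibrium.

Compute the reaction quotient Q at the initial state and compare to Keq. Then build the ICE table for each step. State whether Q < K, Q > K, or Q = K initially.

Q₀ = 1.4801e-09; Q < K (proceeds forward)

Q₀ = 1.4801e-09 vs Keq = 0.005268 ⇒ Q<K, forward
Step 1:
                    E           L           D           G
  I             6.475     0.02955       1.141      0.0188
  C            -1.029      0.6863      0.6863      0.6863
  E             5.446      0.7159       1.827      0.7051
  solve Keq expr → x = 0.3432; check Q = 0.005268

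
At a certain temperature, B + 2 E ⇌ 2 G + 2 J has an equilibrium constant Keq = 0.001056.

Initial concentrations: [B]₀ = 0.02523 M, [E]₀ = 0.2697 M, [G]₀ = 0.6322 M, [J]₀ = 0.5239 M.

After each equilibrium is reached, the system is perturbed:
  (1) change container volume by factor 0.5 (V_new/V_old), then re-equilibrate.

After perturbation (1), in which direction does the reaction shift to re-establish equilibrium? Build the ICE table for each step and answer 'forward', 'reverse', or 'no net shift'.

Q₀ = 59.78 vs Keq = 0.001056 ⇒ Q>K, reverse
Step 1:
                  B         E         G         J
  Initial   0.02523    0.2697    0.6322    0.5239
  Change     0.2282    0.4564   -0.4564   -0.4564
  Equil      0.2534    0.7261    0.1758   0.06754
  solve Keq expr → x = -0.2282; check Q = 0.001056
Then change container volume by factor 0.5 (V_new/V_old).
Step 2:
                  B         E         G         J
  Initial    0.5068     1.452    0.3517    0.1351
  Change    0.01395    0.0279   -0.0279   -0.0279
  Equil      0.5208      1.48    0.3238    0.1072
  solve Keq expr → x = -0.01395; check Q = 0.001056

Direction: reverse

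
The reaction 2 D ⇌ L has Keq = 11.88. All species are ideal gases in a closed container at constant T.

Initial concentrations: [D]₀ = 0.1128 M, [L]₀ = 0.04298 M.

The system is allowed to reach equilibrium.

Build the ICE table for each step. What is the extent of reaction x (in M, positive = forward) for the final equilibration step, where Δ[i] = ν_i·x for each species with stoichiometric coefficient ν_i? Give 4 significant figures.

Q₀ = 3.378 vs Keq = 11.88 ⇒ Q<K, forward
Step 1:
                    D           L
  init         0.1128     0.04298
  Δ          -0.03999        0.02
  eq          0.07281     0.06298
  solve Keq expr → x = 0.02; check Q = 11.88

x = 0.02 M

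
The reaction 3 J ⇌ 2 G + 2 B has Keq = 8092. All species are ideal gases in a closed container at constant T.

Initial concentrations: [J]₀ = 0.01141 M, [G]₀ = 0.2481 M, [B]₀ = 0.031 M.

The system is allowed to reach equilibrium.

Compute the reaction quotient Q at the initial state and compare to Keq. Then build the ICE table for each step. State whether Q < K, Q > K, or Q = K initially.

Q₀ = 39.82; Q < K (proceeds forward)

Q₀ = 39.82 vs Keq = 8092 ⇒ Q<K, forward
Step 1:
                    J           G           B
  I           0.01141      0.2481       0.031
  C         -0.009186    0.006124    0.006124
  E          0.002224      0.2542     0.03712
  solve Keq expr → x = 0.003062; check Q = 8092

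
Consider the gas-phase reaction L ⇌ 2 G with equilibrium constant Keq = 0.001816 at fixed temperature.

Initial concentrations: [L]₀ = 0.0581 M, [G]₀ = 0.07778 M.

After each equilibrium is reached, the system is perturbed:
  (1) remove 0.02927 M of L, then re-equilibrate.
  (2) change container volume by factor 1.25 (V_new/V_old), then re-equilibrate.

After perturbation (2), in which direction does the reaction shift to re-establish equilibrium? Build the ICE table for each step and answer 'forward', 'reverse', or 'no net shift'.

Q₀ = 0.1041 vs Keq = 0.001816 ⇒ Q>K, reverse
Step 1:
                  L         G
  Initial    0.0581   0.07778
  Change    0.03248  -0.06495
  Equil     0.09058   0.01283
  solve Keq expr → x = -0.03248; check Q = 0.001816
Then remove 0.02927 M of L.
Step 2:
                  L         G
  Initial   0.06131   0.01283
  Change    0.00109  -0.00218
  Equil      0.0624   0.01064
  solve Keq expr → x = -0.00109; check Q = 0.001816
Then change container volume by factor 1.25 (V_new/V_old).
Step 3:
                  L         G
  Initial   0.04992  0.008516
  Change  -4.7966e-04 9.5931e-04
  Equil     0.04944  0.009475
  solve Keq expr → x = 4.7966e-04; check Q = 0.001816

Direction: forward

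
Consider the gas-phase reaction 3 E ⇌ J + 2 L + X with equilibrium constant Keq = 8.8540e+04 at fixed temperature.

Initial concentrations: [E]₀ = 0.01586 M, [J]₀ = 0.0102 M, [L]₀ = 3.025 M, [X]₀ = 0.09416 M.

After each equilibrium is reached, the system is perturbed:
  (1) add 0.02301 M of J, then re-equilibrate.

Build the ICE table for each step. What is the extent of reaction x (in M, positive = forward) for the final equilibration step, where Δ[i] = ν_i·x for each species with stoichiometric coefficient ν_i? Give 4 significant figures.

Q₀ = 2203 vs Keq = 8.8540e+04 ⇒ Q<K, forward
Step 1:
                    E           J           L           X
  Initial     0.01586      0.0102       3.025     0.09416
  Change     -0.01067    0.003558    0.007115    0.003558
  Equil      0.005187     0.01376       3.032     0.09772
  solve Keq expr → x = 0.003558; check Q = 8.8540e+04
Then add 0.02301 M of J.
Step 2:
                    E           J           L           X
  Initial    0.005187     0.03677       3.032     0.09772
  Change     0.001951 -6.5025e-04     -0.0013 -6.5025e-04
  Equil      0.007138     0.03612       3.031     0.09707
  solve Keq expr → x = -6.5025e-04; check Q = 8.8540e+04

x = -6.5025e-04 M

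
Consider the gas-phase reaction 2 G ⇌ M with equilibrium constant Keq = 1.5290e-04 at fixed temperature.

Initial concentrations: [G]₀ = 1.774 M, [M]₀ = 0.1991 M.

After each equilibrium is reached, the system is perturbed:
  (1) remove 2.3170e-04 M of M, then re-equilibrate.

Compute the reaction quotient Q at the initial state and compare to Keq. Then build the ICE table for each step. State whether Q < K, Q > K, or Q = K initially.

Q₀ = 0.06327 vs Keq = 1.5290e-04 ⇒ Q>K, reverse
Step 1:
                   G          M
  Initial      1.774     0.1991
  Change      0.3968    -0.1984
  Equil        2.171 7.2049e-04
  solve Keq expr → x = -0.1984; check Q = 1.5290e-04
Then remove 2.3170e-04 M of M.
Step 2:
                   G          M
  Initial      2.171 4.8879e-04
  Change  -4.6279e-04 2.3139e-04
  Equil         2.17 7.2019e-04
  solve Keq expr → x = 2.3139e-04; check Q = 1.5290e-04

Q₀ = 0.06327; Q > K (proceeds reverse)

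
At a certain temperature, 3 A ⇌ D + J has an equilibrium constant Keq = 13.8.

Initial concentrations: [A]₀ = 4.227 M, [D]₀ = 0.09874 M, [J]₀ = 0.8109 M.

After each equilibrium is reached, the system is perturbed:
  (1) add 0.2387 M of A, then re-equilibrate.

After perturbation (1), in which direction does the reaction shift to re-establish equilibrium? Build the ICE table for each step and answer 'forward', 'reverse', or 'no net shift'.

Direction: forward

Q₀ = 0.00106 vs Keq = 13.8 ⇒ Q<K, forward
Step 1:
                  A         D         J
  init        4.227   0.09874    0.8109
  Δ          -3.649     1.216     1.216
  eq         0.5781     1.315     2.027
  solve Keq expr → x = 1.216; check Q = 13.8
Then add 0.2387 M of A.
Step 2:
                  A         D         J
  init       0.8168     1.315     2.027
  Δ         -0.2211   0.07368   0.07368
  eq         0.5957     1.389     2.101
  solve Keq expr → x = 0.07368; check Q = 13.8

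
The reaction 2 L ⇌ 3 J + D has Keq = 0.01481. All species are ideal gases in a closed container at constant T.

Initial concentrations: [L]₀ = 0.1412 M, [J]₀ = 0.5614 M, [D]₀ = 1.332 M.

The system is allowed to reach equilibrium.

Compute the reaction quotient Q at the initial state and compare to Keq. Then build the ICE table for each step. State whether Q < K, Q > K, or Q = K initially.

Q₀ = 11.82 vs Keq = 0.01481 ⇒ Q>K, reverse
Step 1:
                   L          J          D
  Initial     0.1412     0.5614      1.332
  Change      0.2865    -0.4298    -0.1433
  Equil       0.4277     0.1316      1.189
  solve Keq expr → x = -0.1433; check Q = 0.01481

Q₀ = 11.82; Q > K (proceeds reverse)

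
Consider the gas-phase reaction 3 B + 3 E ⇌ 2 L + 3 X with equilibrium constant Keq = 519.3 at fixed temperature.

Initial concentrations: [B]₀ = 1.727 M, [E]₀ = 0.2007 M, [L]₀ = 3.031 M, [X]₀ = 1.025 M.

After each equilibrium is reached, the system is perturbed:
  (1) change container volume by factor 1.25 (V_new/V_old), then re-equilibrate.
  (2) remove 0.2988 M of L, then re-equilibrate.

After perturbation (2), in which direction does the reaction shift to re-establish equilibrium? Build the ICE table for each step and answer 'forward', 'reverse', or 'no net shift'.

Direction: forward

Q₀ = 237.6 vs Keq = 519.3 ⇒ Q<K, forward
Step 1:
                  B         E         L         X
  init        1.727    0.2007     3.031     1.025
  Δ        -0.03627  -0.03627   0.02418   0.03627
  eq          1.691    0.1644     3.055     1.061
  solve Keq expr → x = 0.01209; check Q = 519.3
Then change container volume by factor 1.25 (V_new/V_old).
Step 2:
                  B         E         L         X
  init        1.353    0.1315     2.444     0.849
  Δ        0.007841  0.007841 -0.005227 -0.007841
  eq           1.36    0.1394     2.439    0.8412
  solve Keq expr → x = -0.002614; check Q = 519.3
Then remove 0.2988 M of L.
Step 3:
                  B         E         L         X
  init         1.36    0.1394      2.14    0.8412
  Δ       -0.009126 -0.009126  0.006084  0.009126
  eq          1.351    0.1303     2.146    0.8503
  solve Keq expr → x = 0.003042; check Q = 519.3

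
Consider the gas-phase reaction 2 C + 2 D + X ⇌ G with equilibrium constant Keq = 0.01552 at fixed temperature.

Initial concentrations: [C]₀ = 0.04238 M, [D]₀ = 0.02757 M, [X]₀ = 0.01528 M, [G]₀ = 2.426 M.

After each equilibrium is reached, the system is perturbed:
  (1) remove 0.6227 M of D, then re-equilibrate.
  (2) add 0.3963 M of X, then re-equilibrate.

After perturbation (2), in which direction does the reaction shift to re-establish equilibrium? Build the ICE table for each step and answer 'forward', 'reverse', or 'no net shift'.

Direction: forward

Q₀ = 1.1630e+08 vs Keq = 0.01552 ⇒ Q>K, reverse
Step 1:
                  C         D         X         G
  Initial   0.04238   0.02757   0.01528     2.426
  Change      2.658     2.658     1.329    -1.329
  Equil         2.7     2.685     1.344     1.097
  solve Keq expr → x = -1.329; check Q = 0.01552
Then remove 0.6227 M of D.
Step 2:
                  C         D         X         G
  Initial       2.7     2.063     1.344     1.097
  Change     0.2134    0.2134    0.1067   -0.1067
  Equil       2.914     2.276     1.451    0.9904
  solve Keq expr → x = -0.1067; check Q = 0.01552
Then add 0.3963 M of X.
Step 3:
                  C         D         X         G
  Initial     2.914     2.276     1.847    0.9904
  Change    -0.1021   -0.1021  -0.05106   0.05106
  Equil       2.812     2.174     1.796     1.041
  solve Keq expr → x = 0.05106; check Q = 0.01552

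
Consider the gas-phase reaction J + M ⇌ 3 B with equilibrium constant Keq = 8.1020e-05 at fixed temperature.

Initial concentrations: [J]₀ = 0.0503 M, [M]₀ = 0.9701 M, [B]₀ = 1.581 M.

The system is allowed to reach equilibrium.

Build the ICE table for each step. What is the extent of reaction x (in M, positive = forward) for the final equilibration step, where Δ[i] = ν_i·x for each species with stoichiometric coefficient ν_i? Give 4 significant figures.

Q₀ = 80.99 vs Keq = 8.1020e-05 ⇒ Q>K, reverse
Step 1:
                   J          M          B
  I           0.0503     0.9701      1.581
  C           0.5134     0.5134      -1.54
  E           0.5637      1.484    0.04077
  solve Keq expr → x = -0.5134; check Q = 8.1020e-05

x = -0.5134 M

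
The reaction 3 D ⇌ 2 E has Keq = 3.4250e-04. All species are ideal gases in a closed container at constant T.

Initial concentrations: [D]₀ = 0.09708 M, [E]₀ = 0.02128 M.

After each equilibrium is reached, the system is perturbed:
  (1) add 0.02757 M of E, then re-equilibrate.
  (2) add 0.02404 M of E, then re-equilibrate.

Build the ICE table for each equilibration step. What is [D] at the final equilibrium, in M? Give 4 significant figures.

[D]_eq = 0.2039 M

Q₀ = 0.4949 vs Keq = 3.4250e-04 ⇒ Q>K, reverse
Step 1:
                    D           E
  I           0.09708     0.02128
  C           0.03065    -0.02044
  E            0.1277  8.4486e-04
  solve Keq expr → x = -0.01022; check Q = 3.4250e-04
Then add 0.02757 M of E.
Step 2:
                    D           E
  I            0.1277     0.02841
  C            0.0407    -0.02714
  E            0.1684    0.001279
  solve Keq expr → x = -0.01357; check Q = 3.4250e-04
Then add 0.02404 M of E.
Step 3:
                    D           E
  I            0.1684     0.02532
  C           0.03542    -0.02362
  E            0.2039    0.001703
  solve Keq expr → x = -0.01181; check Q = 3.4250e-04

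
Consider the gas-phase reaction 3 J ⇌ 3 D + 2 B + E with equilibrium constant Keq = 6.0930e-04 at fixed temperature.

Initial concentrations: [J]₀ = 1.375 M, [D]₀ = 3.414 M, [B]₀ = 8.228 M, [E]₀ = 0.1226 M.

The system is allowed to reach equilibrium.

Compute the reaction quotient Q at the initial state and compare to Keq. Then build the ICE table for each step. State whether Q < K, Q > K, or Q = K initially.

Q₀ = 127; Q > K (proceeds reverse)

Q₀ = 127 vs Keq = 6.0930e-04 ⇒ Q>K, reverse
Step 1:
                   J          D          B          E
  I            1.375      3.414      8.228     0.1226
  C           0.3678    -0.3678    -0.2452    -0.1226
  E            1.743      3.046      7.983 1.7905e-06
  solve Keq expr → x = -0.1226; check Q = 6.0930e-04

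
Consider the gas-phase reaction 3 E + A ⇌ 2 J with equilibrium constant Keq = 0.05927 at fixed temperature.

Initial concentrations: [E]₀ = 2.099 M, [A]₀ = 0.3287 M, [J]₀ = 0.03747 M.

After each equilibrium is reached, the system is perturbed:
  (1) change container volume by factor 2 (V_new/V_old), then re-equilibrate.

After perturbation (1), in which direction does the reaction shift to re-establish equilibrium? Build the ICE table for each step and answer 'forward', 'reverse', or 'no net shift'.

Direction: reverse

Q₀ = 4.6188e-04 vs Keq = 0.05927 ⇒ Q<K, forward
Step 1:
                   E          A          J
  init         2.099     0.3287    0.03747
  Δ          -0.3395    -0.1132     0.2263
  eq            1.76     0.2155     0.2638
  solve Keq expr → x = 0.1132; check Q = 0.05927
Then change container volume by factor 2 (V_new/V_old).
Step 2:
                   E          A          J
  init        0.8798     0.1078     0.1319
  Δ          0.07405    0.02468   -0.04936
  eq          0.9538     0.1325    0.08253
  solve Keq expr → x = -0.02468; check Q = 0.05927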